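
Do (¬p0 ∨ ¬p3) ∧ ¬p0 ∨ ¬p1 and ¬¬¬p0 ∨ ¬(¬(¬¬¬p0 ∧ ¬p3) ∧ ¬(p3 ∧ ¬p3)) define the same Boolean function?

E1: (¬p0 ∨ ¬p3) ∧ ¬p0 ∨ ¬p1
    = ¬p0 ∨ ¬p1   (absorption)
E2: ¬¬¬p0 ∨ ¬(¬(¬¬¬p0 ∧ ¬p3) ∧ ¬(p3 ∧ ¬p3))
    = ¬¬¬p0 ∨ ¬¬¬p0 ∧ ¬p3 ∨ p3 ∧ ¬p3   (De Morgan)
    = ¬¬¬p0 ∨ ¬¬¬p0 ∧ ¬p3   (complement / identity)
    = ¬¬¬p0   (absorption)
    = ¬p0   (double negation)
These differ: at p0=1, p1=0, p3=1, E1 = 1 but E2 = 0.

No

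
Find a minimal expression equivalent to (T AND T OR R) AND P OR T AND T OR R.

T OR R

(T AND T OR R) AND P OR T AND T OR R
= T AND T OR R   [absorption]
= T OR R   [idempotence]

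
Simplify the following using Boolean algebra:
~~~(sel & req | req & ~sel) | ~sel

~~~(sel & req | req & ~sel) | ~sel
= ~~~req | ~sel   — distribution
= ~req | ~sel   — double negation

~req | ~sel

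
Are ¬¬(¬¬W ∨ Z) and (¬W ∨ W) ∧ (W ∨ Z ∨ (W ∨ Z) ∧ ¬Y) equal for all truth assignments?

E1: ¬¬(¬¬W ∨ Z)
    = ¬¬(W ∨ Z)   (double negation)
    = W ∨ Z   (double negation)
E2: (¬W ∨ W) ∧ (W ∨ Z ∨ (W ∨ Z) ∧ ¬Y)
    = (¬W ∨ W) ∧ (W ∨ Z)   (absorption)
    = W ∨ Z   (complement / identity)
Both reduce to W ∨ Z, so they are equivalent.

Yes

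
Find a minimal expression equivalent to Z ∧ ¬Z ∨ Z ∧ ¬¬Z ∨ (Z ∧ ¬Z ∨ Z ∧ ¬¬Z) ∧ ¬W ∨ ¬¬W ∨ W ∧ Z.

Z ∧ ¬Z ∨ Z ∧ ¬¬Z ∨ (Z ∧ ¬Z ∨ Z ∧ ¬¬Z) ∧ ¬W ∨ ¬¬W ∨ W ∧ Z
= Z ∧ ¬Z ∨ Z ∧ ¬¬Z ∨ ¬¬W ∨ W ∧ Z   — absorption
= Z ∧ ¬Z ∨ Z ∧ ¬¬Z ∨ W ∨ W ∧ Z   — double negation
= Z ∧ ¬Z ∨ Z ∧ Z ∨ W ∨ W ∧ Z   — double negation
= Z ∨ W ∨ W ∧ Z   — distribution
= Z ∨ W   — absorption

Z ∨ W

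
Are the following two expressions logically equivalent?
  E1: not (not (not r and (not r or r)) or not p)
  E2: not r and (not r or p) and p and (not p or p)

E1: not (not (not r and (not r or r)) or not p)
    = not (not not r or not p)   — complement / identity
    = not r and p   — De Morgan
E2: not r and (not r or p) and p and (not p or p)
    = not r and p and (not p or p)   — absorption
    = not r and p   — complement / identity
Both reduce to not r and p, so they are equivalent.

Yes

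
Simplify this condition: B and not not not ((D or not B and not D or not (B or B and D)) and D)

B and not not not ((D or not B and not D or not (B or B and D)) and D)
= B and not not not ((D or not B and not D or not B) and D)
= B and not not not ((D or not B) and D)
= B and not not not D
= B and not D

B and not D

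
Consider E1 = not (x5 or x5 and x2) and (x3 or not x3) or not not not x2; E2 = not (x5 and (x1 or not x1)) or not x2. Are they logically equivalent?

E1: not (x5 or x5 and x2) and (x3 or not x3) or not not not x2
    = not x5 and (x3 or not x3) or not not not x2   — absorption
    = not x5 or not not not x2   — complement / identity
    = not x5 or not x2   — double negation
E2: not (x5 and (x1 or not x1)) or not x2
    = not x5 or not x2   — complement / identity
Both reduce to not x5 or not x2, so they are equivalent.

Yes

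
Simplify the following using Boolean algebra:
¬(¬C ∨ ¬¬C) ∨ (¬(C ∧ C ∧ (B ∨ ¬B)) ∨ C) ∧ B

¬(¬C ∨ ¬¬C) ∨ (¬(C ∧ C ∧ (B ∨ ¬B)) ∨ C) ∧ B
= ¬(¬C ∨ ¬¬C) ∨ (¬(C ∧ C) ∨ C) ∧ B   [complement / identity]
= C ∧ ¬C ∨ (¬(C ∧ C) ∨ C) ∧ B   [De Morgan]
= (¬(C ∧ C) ∨ C) ∧ B   [complement / identity]
= (¬C ∨ C) ∧ B   [idempotence]
= B   [complement / identity]

B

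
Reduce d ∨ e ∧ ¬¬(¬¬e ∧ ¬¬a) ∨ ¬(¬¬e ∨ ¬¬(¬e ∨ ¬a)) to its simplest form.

d ∨ e ∧ a

d ∨ e ∧ ¬¬(¬¬e ∧ ¬¬a) ∨ ¬(¬¬e ∨ ¬¬(¬e ∨ ¬a))
= d ∨ e ∧ ¬¬(¬¬e ∧ ¬¬a) ∨ ¬e ∧ ¬(¬e ∨ ¬a)   (De Morgan)
= d ∨ e ∧ ¬(¬e ∨ ¬a) ∨ ¬e ∧ ¬(¬e ∨ ¬a)   (De Morgan)
= d ∨ ¬(¬e ∨ ¬a)   (distribution)
= d ∨ e ∧ a   (De Morgan)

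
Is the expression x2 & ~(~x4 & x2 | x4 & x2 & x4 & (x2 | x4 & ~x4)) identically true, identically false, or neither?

identically false

x2 & ~(~x4 & x2 | x4 & x2 & x4 & (x2 | x4 & ~x4))
= x2 & ~(~x4 & x2 | x4 & x2 & x4 & x2)   (complement / identity)
= x2 & ~(~x4 & x2 | x4 & x2)   (idempotence)
= x2 & ~x2   (distribution)
= 0   (complement)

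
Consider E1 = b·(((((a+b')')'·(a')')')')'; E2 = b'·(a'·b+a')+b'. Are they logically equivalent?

E1: b·(((((a+b')')'·(a')')')')'
    = b·(((a+b')'+a')')'   (De Morgan)
    = b·((a+b')·a)'   (De Morgan)
    = b·a'   (absorption)
E2: b'·(a'·b+a')+b'
    = b'·a'+b'   (absorption)
    = b'   (absorption)
These differ: at a=0, b=0, E1 = 0 but E2 = 1.

No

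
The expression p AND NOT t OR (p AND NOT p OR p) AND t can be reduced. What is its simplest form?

p

p AND NOT t OR (p AND NOT p OR p) AND t
= p AND NOT t OR p AND t
= p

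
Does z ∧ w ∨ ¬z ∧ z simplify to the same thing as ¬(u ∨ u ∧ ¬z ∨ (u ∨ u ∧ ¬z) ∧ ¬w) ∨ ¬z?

No

E1: z ∧ w ∨ ¬z ∧ z
    = z ∧ w   (complement / identity)
E2: ¬(u ∨ u ∧ ¬z ∨ (u ∨ u ∧ ¬z) ∧ ¬w) ∨ ¬z
    = ¬(u ∨ u ∧ ¬z) ∨ ¬z   (absorption)
    = ¬u ∨ ¬z   (absorption)
These differ: at u=0, w=0, z=0, E1 = 0 but E2 = 1.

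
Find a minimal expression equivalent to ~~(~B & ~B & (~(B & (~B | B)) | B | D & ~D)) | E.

~B | E

~~(~B & ~B & (~(B & (~B | B)) | B | D & ~D)) | E
= ~~(~B & ~B & (~B | B | D & ~D)) | E   — complement / identity
= ~~(~B & ~B & (~B | B)) | E   — complement / identity
= ~~(~B & ~B) | E   — complement / identity
= ~~~B | E   — idempotence
= ~B | E   — double negation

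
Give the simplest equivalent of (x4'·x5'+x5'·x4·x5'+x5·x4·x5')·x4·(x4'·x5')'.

x5'·x4

(x4'·x5'+x5'·x4·x5'+x5·x4·x5')·x4·(x4'·x5')'
= (x4'·x5'+x4·x5')·x4·(x4'·x5')'   [distribution]
= x5'·x4·(x4'·x5')'   [distribution]
= x5'·x4·(x4+x5)   [De Morgan]
= x5'·x4   [absorption]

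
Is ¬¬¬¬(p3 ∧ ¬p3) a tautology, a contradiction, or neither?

contradiction

¬¬¬¬(p3 ∧ ¬p3)
= ¬¬(p3 ∧ ¬p3)
= p3 ∧ ¬p3
= False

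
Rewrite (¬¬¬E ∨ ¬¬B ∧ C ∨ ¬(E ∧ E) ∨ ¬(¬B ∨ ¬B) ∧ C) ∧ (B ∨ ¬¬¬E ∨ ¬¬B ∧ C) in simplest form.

¬E ∨ B ∧ C

(¬¬¬E ∨ ¬¬B ∧ C ∨ ¬(E ∧ E) ∨ ¬(¬B ∨ ¬B) ∧ C) ∧ (B ∨ ¬¬¬E ∨ ¬¬B ∧ C)
= ¬¬¬E ∨ ¬¬B ∧ C ∨ (¬(E ∧ E) ∨ ¬(¬B ∨ ¬B) ∧ C) ∧ B   (distribution)
= ¬E ∨ ¬¬B ∧ C ∨ (¬(E ∧ E) ∨ ¬(¬B ∨ ¬B) ∧ C) ∧ B   (double negation)
= ¬E ∨ ¬¬B ∧ C ∨ (¬(E ∧ E) ∨ ¬¬B ∧ C) ∧ B   (idempotence)
= ¬E ∨ ¬¬B ∧ C ∨ (¬E ∨ ¬¬B ∧ C) ∧ B   (idempotence)
= ¬E ∨ ¬¬B ∧ C   (absorption)
= ¬E ∨ B ∧ C   (double negation)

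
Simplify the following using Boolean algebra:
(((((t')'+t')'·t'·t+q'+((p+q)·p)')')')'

q·p

(((((t')'+t')'·t'·t+q'+((p+q)·p)')')')'
= (((((t')'+t')'·t'·t+q'+p')')')'   (absorption)
= (((t'·t·t'·t+q'+p')')')'   (De Morgan)
= (((t'·t+q'+p')')')'   (idempotence)
= (t'·t+q'+p')'   (double negation)
= (q'+p')'   (complement / identity)
= q·p   (De Morgan)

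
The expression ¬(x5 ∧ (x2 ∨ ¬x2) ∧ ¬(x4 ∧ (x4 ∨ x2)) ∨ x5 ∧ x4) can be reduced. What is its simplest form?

¬x5

¬(x5 ∧ (x2 ∨ ¬x2) ∧ ¬(x4 ∧ (x4 ∨ x2)) ∨ x5 ∧ x4)
= ¬(x5 ∧ (x2 ∨ ¬x2) ∧ ¬x4 ∨ x5 ∧ x4)
= ¬(x5 ∧ ¬x4 ∨ x5 ∧ x4)
= ¬x5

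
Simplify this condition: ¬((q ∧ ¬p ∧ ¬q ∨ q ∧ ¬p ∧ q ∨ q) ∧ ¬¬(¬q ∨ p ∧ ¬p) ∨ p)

¬p

¬((q ∧ ¬p ∧ ¬q ∨ q ∧ ¬p ∧ q ∨ q) ∧ ¬¬(¬q ∨ p ∧ ¬p) ∨ p)
= ¬((q ∧ ¬p ∨ q) ∧ ¬¬(¬q ∨ p ∧ ¬p) ∨ p)
= ¬((q ∧ ¬p ∨ q) ∧ (¬q ∨ p ∧ ¬p) ∨ p)
= ¬(q ∧ (¬q ∨ p ∧ ¬p) ∨ p)
= ¬(q ∧ ¬q ∨ p)
= ¬p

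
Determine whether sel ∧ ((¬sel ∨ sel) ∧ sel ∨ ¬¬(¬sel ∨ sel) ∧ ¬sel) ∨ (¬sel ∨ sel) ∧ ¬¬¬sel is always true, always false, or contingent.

sel ∧ ((¬sel ∨ sel) ∧ sel ∨ ¬¬(¬sel ∨ sel) ∧ ¬sel) ∨ (¬sel ∨ sel) ∧ ¬¬¬sel
= sel ∧ ((¬sel ∨ sel) ∧ sel ∨ ¬¬(¬sel ∨ sel) ∧ ¬sel) ∨ (¬sel ∨ sel) ∧ ¬sel
= sel ∧ ((¬sel ∨ sel) ∧ sel ∨ (¬sel ∨ sel) ∧ ¬sel) ∨ (¬sel ∨ sel) ∧ ¬sel
= sel ∧ (¬sel ∨ sel) ∨ (¬sel ∨ sel) ∧ ¬sel
= ¬sel ∨ sel
= True

always true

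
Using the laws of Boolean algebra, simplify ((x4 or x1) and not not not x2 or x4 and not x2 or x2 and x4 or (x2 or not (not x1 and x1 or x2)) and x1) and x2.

((x4 or x1) and not not not x2 or x4 and not x2 or x2 and x4 or (x2 or not (not x1 and x1 or x2)) and x1) and x2
= ((x4 or x1) and not not not x2 or x4 or (x2 or not (not x1 and x1 or x2)) and x1) and x2   (distribution)
= ((x4 or x1) and not not not x2 or x4 or (x2 or not x2) and x1) and x2   (complement / identity)
= ((x4 or x1) and not not not x2 or x4 or x1) and x2   (complement / identity)
= ((x4 or x1) and not x2 or x4 or x1) and x2   (double negation)
= (x4 or x1) and x2   (absorption)

(x4 or x1) and x2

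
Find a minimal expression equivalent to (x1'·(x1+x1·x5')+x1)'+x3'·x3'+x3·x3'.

x1'+x3'

(x1'·(x1+x1·x5')+x1)'+x3'·x3'+x3·x3'
= (x1'·x1+x1)'+x3'·x3'+x3·x3'   (absorption)
= (x1'·x1+x1)'+x3'   (distribution)
= x1'+x3'   (complement / identity)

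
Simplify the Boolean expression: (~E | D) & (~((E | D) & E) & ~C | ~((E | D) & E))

~E

(~E | D) & (~((E | D) & E) & ~C | ~((E | D) & E))
= (~E | D) & ~((E | D) & E)   (absorption)
= (~E | D) & ~E   (absorption)
= ~E   (absorption)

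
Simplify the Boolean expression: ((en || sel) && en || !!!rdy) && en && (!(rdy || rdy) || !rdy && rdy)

en && !rdy

((en || sel) && en || !!!rdy) && en && (!(rdy || rdy) || !rdy && rdy)
= (en || !!!rdy) && en && (!(rdy || rdy) || !rdy && rdy)
= (en || !rdy) && en && (!(rdy || rdy) || !rdy && rdy)
= (en || !rdy) && en && !(rdy || rdy)
= en && !(rdy || rdy)
= en && !rdy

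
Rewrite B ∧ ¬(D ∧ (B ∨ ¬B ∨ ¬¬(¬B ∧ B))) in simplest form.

B ∧ ¬(D ∧ (B ∨ ¬B ∨ ¬¬(¬B ∧ B)))
= B ∧ ¬(D ∧ (B ∨ ¬B ∨ ¬B ∧ B))   — double negation
= B ∧ ¬(D ∧ (B ∨ ¬B))   — complement / identity
= B ∧ ¬D   — complement / identity

B ∧ ¬D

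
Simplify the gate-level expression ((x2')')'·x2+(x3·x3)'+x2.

x3'+x2

((x2')')'·x2+(x3·x3)'+x2
= x2'·x2+(x3·x3)'+x2   (double negation)
= x2'·x2+x3'+x2   (idempotence)
= x3'+x2   (complement / identity)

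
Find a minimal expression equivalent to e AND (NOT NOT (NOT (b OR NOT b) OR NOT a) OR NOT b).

e AND (NOT NOT (NOT (b OR NOT b) OR NOT a) OR NOT b)
= e AND (NOT ((b OR NOT b) AND a) OR NOT b)   — De Morgan
= e AND (NOT a OR NOT b)   — complement / identity

e AND (NOT a OR NOT b)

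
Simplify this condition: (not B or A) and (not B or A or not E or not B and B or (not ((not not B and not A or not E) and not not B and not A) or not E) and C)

not B or A

(not B or A) and (not B or A or not E or not B and B or (not ((not not B and not A or not E) and not not B and not A) or not E) and C)
= (not B or A) and (not B or A or not E or (not ((not not B and not A or not E) and not not B and not A) or not E) and C)   [complement / identity]
= (not B or A) and (not B or A or not E or (not (not not B and not A) or not E) and C)   [absorption]
= (not B or A) and (not B or A or not E or (not B or A or not E) and C)   [De Morgan]
= (not B or A) and (not B or A or not E)   [absorption]
= not B or A   [absorption]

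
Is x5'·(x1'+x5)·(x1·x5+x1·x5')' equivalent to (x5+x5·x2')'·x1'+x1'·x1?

Yes

E1: x5'·(x1'+x5)·(x1·x5+x1·x5')'
    = x5'·(x1'+x5)·x1'   — distribution
    = x5'·x1'   — absorption
E2: (x5+x5·x2')'·x1'+x1'·x1
    = (x5+x5·x2')'·x1'   — complement / identity
    = x5'·x1'   — absorption
Both reduce to x5'·x1', so they are equivalent.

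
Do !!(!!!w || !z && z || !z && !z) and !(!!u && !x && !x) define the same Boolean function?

E1: !!(!!!w || !z && z || !z && !z)
    = !!!w || !z && z || !z && !z   (double negation)
    = !w || !z && z || !z && !z   (double negation)
    = !w || !z   (distribution)
E2: !(!!u && !x && !x)
    = !(!!u && !x)   (idempotence)
    = !u || x   (De Morgan)
These differ: at u=1, w=0, x=0, z=1, E1 = 1 but E2 = 0.

No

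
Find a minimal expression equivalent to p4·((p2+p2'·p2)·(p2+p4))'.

p4·((p2+p2'·p2)·(p2+p4))'
= p4·(p2·(p2+p4))'   — complement / identity
= p4·p2'   — absorption

p4·p2'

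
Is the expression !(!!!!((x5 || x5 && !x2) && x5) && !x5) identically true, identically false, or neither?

!(!!!!((x5 || x5 && !x2) && x5) && !x5)
= !!!((x5 || x5 && !x2) && x5) || x5
= !!!(x5 && x5) || x5
= !!!x5 || x5
= !x5 || x5
= true

identically true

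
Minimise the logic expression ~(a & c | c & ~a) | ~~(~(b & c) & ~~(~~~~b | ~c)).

~(a & c | c & ~a) | ~~(~(b & c) & ~~(~~~~b | ~c))
= ~(a & c | c & ~a) | ~~(~(b & c) & ~~(~~b | ~c))   (double negation)
= ~(a & c | c & ~a) | ~~(~(b & c) & ~(~b & c))   (De Morgan)
= ~(a & c | c & ~a) | ~(b & c | ~b & c)   (De Morgan)
= ~c | ~(b & c | ~b & c)   (distribution)
= ~c | ~c   (distribution)
= ~c   (idempotence)

~c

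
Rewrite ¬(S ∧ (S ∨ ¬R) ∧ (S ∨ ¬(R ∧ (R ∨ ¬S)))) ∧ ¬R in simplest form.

¬(S ∧ (S ∨ ¬R) ∧ (S ∨ ¬(R ∧ (R ∨ ¬S)))) ∧ ¬R
= ¬(S ∧ (S ∨ ¬R) ∧ (S ∨ ¬R)) ∧ ¬R   — absorption
= ¬(S ∧ (S ∨ ¬R)) ∧ ¬R   — idempotence
= ¬S ∧ ¬R   — absorption

¬S ∧ ¬R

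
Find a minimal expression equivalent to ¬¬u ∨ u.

u

¬¬u ∨ u
= u ∨ u   [double negation]
= u   [idempotence]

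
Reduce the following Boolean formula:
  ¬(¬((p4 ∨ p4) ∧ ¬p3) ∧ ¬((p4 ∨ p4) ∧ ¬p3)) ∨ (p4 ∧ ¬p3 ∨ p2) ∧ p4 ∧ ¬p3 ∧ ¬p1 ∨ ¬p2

¬(¬((p4 ∨ p4) ∧ ¬p3) ∧ ¬((p4 ∨ p4) ∧ ¬p3)) ∨ (p4 ∧ ¬p3 ∨ p2) ∧ p4 ∧ ¬p3 ∧ ¬p1 ∨ ¬p2
= ¬¬((p4 ∨ p4) ∧ ¬p3) ∨ (p4 ∧ ¬p3 ∨ p2) ∧ p4 ∧ ¬p3 ∧ ¬p1 ∨ ¬p2   (idempotence)
= ¬¬(p4 ∧ ¬p3) ∨ (p4 ∧ ¬p3 ∨ p2) ∧ p4 ∧ ¬p3 ∧ ¬p1 ∨ ¬p2   (idempotence)
= p4 ∧ ¬p3 ∨ (p4 ∧ ¬p3 ∨ p2) ∧ p4 ∧ ¬p3 ∧ ¬p1 ∨ ¬p2   (double negation)
= p4 ∧ ¬p3 ∨ p4 ∧ ¬p3 ∧ ¬p1 ∨ ¬p2   (absorption)
= p4 ∧ ¬p3 ∨ ¬p2   (absorption)

p4 ∧ ¬p3 ∨ ¬p2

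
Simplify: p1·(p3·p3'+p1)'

0

p1·(p3·p3'+p1)'
= p1·p1'   — complement / identity
= 0   — complement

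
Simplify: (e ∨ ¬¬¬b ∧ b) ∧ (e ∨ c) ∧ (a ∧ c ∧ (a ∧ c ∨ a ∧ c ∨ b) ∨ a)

(e ∨ ¬¬¬b ∧ b) ∧ (e ∨ c) ∧ (a ∧ c ∧ (a ∧ c ∨ a ∧ c ∨ b) ∨ a)
= (e ∨ ¬¬¬b ∧ b) ∧ (e ∨ c) ∧ (a ∧ c ∧ (a ∧ c ∨ b) ∨ a)
= (e ∨ ¬¬¬b ∧ b) ∧ (e ∨ c) ∧ (a ∧ c ∨ a)
= (e ∨ ¬b ∧ b) ∧ (e ∨ c) ∧ (a ∧ c ∨ a)
= e ∧ (e ∨ c) ∧ (a ∧ c ∨ a)
= e ∧ (a ∧ c ∨ a)
= e ∧ a

e ∧ a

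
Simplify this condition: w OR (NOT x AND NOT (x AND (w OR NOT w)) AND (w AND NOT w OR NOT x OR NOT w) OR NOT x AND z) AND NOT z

w OR (NOT x AND NOT (x AND (w OR NOT w)) AND (w AND NOT w OR NOT x OR NOT w) OR NOT x AND z) AND NOT z
= w OR (NOT x AND NOT x AND (w AND NOT w OR NOT x OR NOT w) OR NOT x AND z) AND NOT z
= w OR (NOT x AND NOT x AND (NOT x OR NOT w) OR NOT x AND z) AND NOT z
= w OR (NOT x AND NOT x OR NOT x AND z) AND NOT z
= w OR NOT x AND (NOT x OR z) AND NOT z
= w OR NOT x AND NOT z

w OR NOT x AND NOT z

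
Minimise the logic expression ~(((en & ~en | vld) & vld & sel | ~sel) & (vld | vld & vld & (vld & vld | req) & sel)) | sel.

~(((en & ~en | vld) & vld & sel | ~sel) & (vld | vld & vld & (vld & vld | req) & sel)) | sel
= ~((vld & vld & sel | ~sel) & (vld | vld & vld & (vld & vld | req) & sel)) | sel
= ~((vld & vld & sel | ~sel) & (vld | vld & vld & sel)) | sel
= ~(vld & vld & sel | ~sel & vld) | sel
= ~(vld & sel | ~sel & vld) | sel
= ~vld | sel

~vld | sel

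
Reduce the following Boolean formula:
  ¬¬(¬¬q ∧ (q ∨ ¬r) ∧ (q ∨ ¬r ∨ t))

q

¬¬(¬¬q ∧ (q ∨ ¬r) ∧ (q ∨ ¬r ∨ t))
= ¬¬(¬¬q ∧ (q ∨ ¬r))
= ¬¬(q ∧ (q ∨ ¬r))
= ¬¬q
= q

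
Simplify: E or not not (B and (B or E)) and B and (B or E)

E or B

E or not not (B and (B or E)) and B and (B or E)
= E or B and (B or E) and B and (B or E)   [double negation]
= E or B and (B or E)   [idempotence]
= E or B   [absorption]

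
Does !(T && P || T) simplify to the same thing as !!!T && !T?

E1: !(T && P || T)
    = !T
E2: !!!T && !T
    = !T && !T
    = !T
Both reduce to !T, so they are equivalent.

Yes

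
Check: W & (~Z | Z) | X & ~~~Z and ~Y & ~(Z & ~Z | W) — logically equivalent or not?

No

E1: W & (~Z | Z) | X & ~~~Z
    = W & (~Z | Z) | X & ~Z
    = W | X & ~Z
E2: ~Y & ~(Z & ~Z | W)
    = ~Y & ~W
These differ: at W=1, X=1, Y=1, Z=0, E1 = 1 but E2 = 0.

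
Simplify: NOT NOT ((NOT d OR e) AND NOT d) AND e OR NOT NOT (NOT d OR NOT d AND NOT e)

NOT NOT ((NOT d OR e) AND NOT d) AND e OR NOT NOT (NOT d OR NOT d AND NOT e)
= NOT NOT ((NOT d OR e) AND NOT d) AND e OR NOT NOT NOT d
= NOT NOT NOT d AND e OR NOT NOT NOT d
= NOT NOT NOT d
= NOT d

NOT d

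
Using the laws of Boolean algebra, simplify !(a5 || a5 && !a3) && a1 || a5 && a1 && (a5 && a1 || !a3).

a1

!(a5 || a5 && !a3) && a1 || a5 && a1 && (a5 && a1 || !a3)
= !a5 && a1 || a5 && a1 && (a5 && a1 || !a3)
= !a5 && a1 || a5 && a1
= a1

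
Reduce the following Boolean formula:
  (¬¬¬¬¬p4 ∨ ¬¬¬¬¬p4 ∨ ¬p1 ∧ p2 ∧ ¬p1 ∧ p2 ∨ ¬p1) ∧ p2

(¬¬¬¬¬p4 ∨ ¬¬¬¬¬p4 ∨ ¬p1 ∧ p2 ∧ ¬p1 ∧ p2 ∨ ¬p1) ∧ p2
= (¬¬¬¬¬p4 ∨ ¬p1 ∧ p2 ∧ ¬p1 ∧ p2 ∨ ¬p1) ∧ p2   (idempotence)
= (¬¬¬¬¬p4 ∨ ¬p1 ∧ p2 ∨ ¬p1) ∧ p2   (idempotence)
= (¬¬¬¬¬p4 ∨ ¬p1) ∧ p2   (absorption)
= (¬¬¬p4 ∨ ¬p1) ∧ p2   (double negation)
= (¬p4 ∨ ¬p1) ∧ p2   (double negation)

(¬p4 ∨ ¬p1) ∧ p2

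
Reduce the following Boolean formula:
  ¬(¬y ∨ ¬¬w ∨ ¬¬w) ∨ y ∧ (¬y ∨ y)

¬(¬y ∨ ¬¬w ∨ ¬¬w) ∨ y ∧ (¬y ∨ y)
= ¬(¬y ∨ ¬¬w) ∨ y ∧ (¬y ∨ y)   [idempotence]
= y ∧ ¬w ∨ y ∧ (¬y ∨ y)   [De Morgan]
= y ∧ ¬w ∨ y   [complement / identity]
= y   [absorption]

y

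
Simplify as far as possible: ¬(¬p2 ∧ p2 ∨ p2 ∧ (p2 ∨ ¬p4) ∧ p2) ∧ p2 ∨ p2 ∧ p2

p2

¬(¬p2 ∧ p2 ∨ p2 ∧ (p2 ∨ ¬p4) ∧ p2) ∧ p2 ∨ p2 ∧ p2
= ¬(¬p2 ∧ p2 ∨ p2 ∧ p2) ∧ p2 ∨ p2 ∧ p2
= ¬p2 ∧ p2 ∨ p2 ∧ p2
= p2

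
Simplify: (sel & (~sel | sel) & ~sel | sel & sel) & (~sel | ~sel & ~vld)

(sel & (~sel | sel) & ~sel | sel & sel) & (~sel | ~sel & ~vld)
= (sel & (~sel | sel) & ~sel | sel & sel) & ~sel   — absorption
= (sel & ~sel | sel & sel) & ~sel   — complement / identity
= sel & ~sel   — distribution
= 0   — complement

0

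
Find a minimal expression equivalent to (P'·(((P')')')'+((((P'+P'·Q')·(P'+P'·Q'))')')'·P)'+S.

(P'·(((P')')')'+((((P'+P'·Q')·(P'+P'·Q'))')')'·P)'+S
= (P'·(((P')')')'+(((P'+P'·Q')')')'·P)'+S   [idempotence]
= (P'·(((P')')')'+(((P')')')'·P)'+S   [absorption]
= ((((P')')')')'+S   [distribution]
= ((P')')'+S   [double negation]
= P'+S   [double negation]

P'+S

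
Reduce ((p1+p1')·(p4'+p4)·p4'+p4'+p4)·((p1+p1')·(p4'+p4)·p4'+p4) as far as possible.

((p1+p1')·(p4'+p4)·p4'+p4'+p4)·((p1+p1')·(p4'+p4)·p4'+p4)
= (p4'+p4)·p4+(p1+p1')·(p4'+p4)·p4'   — distribution
= (p4'+p4)·p4+(p4'+p4)·p4'   — complement / identity
= p4'+p4   — distribution
= 1   — complement

1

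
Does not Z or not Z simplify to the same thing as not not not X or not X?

E1: not Z or not Z
    = not Z   [idempotence]
E2: not not not X or not X
    = not X or not X   [double negation]
    = not X   [idempotence]
These differ: at X=1, Z=0, E1 = 1 but E2 = 0.

No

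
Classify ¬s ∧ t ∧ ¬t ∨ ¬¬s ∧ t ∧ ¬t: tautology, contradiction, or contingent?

contradiction

¬s ∧ t ∧ ¬t ∨ ¬¬s ∧ t ∧ ¬t
= ¬s ∧ t ∧ ¬t ∨ s ∧ t ∧ ¬t   [double negation]
= t ∧ ¬t   [distribution]
= False   [complement]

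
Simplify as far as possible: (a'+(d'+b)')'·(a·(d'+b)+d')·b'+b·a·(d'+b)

a·(d'+b)

(a'+(d'+b)')'·(a·(d'+b)+d')·b'+b·a·(d'+b)
= a·(d'+b)·(a·(d'+b)+d')·b'+b·a·(d'+b)   — De Morgan
= a·(d'+b)·b'+b·a·(d'+b)   — absorption
= a·(d'+b)   — distribution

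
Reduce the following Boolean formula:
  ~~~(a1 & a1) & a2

~a1 & a2

~~~(a1 & a1) & a2
= ~(a1 & a1) & a2   — double negation
= ~a1 & a2   — idempotence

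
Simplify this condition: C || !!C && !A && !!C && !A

C

C || !!C && !A && !!C && !A
= C || !!C && !A
= C || C && !A
= C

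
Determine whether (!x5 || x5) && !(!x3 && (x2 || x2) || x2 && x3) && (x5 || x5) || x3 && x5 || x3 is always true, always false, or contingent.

contingent

(!x5 || x5) && !(!x3 && (x2 || x2) || x2 && x3) && (x5 || x5) || x3 && x5 || x3
= (!x5 || x5) && !(!x3 && x2 || x2 && x3) && (x5 || x5) || x3 && x5 || x3
= (!x5 || x5) && !x2 && (x5 || x5) || x3 && x5 || x3
= (!x5 || x5) && !x2 && (x5 || x5) || x3
= !x2 && (x5 || x5) || x3
= !x2 && x5 || x3
This depends on x2, x3, x5, so it is not a constant.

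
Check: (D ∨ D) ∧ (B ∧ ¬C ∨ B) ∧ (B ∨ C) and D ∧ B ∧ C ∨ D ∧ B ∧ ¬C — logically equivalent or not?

E1: (D ∨ D) ∧ (B ∧ ¬C ∨ B) ∧ (B ∨ C)
    = D ∧ (B ∧ ¬C ∨ B) ∧ (B ∨ C)   — idempotence
    = D ∧ B ∧ (B ∨ C)   — absorption
    = D ∧ B   — absorption
E2: D ∧ B ∧ C ∨ D ∧ B ∧ ¬C
    = D ∧ B   — distribution
Both reduce to D ∧ B, so they are equivalent.

Yes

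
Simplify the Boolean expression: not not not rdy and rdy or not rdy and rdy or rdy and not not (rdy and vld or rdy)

rdy

not not not rdy and rdy or not rdy and rdy or rdy and not not (rdy and vld or rdy)
= not not not rdy and rdy or not rdy and rdy or rdy and not not rdy
= not rdy and rdy or not rdy and rdy or rdy and not not rdy
= not rdy and rdy or rdy and not not rdy
= not rdy and rdy or rdy and rdy
= rdy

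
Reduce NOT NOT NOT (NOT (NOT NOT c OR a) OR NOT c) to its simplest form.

NOT NOT NOT (NOT (NOT NOT c OR a) OR NOT c)
= NOT NOT ((NOT NOT c OR a) AND c)   — De Morgan
= (NOT NOT c OR a) AND c   — double negation
= (c OR a) AND c   — double negation
= c   — absorption

c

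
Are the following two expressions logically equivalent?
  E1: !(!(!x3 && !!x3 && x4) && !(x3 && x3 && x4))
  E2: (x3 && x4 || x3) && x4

E1: !(!(!x3 && !!x3 && x4) && !(x3 && x3 && x4))
    = !(!(!x3 && x3 && x4) && !(x3 && x3 && x4))   — double negation
    = !x3 && x3 && x4 || x3 && x3 && x4   — De Morgan
    = x3 && x4   — distribution
E2: (x3 && x4 || x3) && x4
    = x3 && x4   — absorption
Both reduce to x3 && x4, so they are equivalent.

Yes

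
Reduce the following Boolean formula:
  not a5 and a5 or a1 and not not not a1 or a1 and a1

a1

not a5 and a5 or a1 and not not not a1 or a1 and a1
= not a5 and a5 or a1 and not a1 or a1 and a1   (double negation)
= not a5 and a5 or a1   (distribution)
= a1   (complement / identity)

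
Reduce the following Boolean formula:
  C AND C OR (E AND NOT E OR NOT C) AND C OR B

C OR B

C AND C OR (E AND NOT E OR NOT C) AND C OR B
= C AND C OR NOT C AND C OR B   (complement / identity)
= C AND C OR B   (complement / identity)
= C OR B   (idempotence)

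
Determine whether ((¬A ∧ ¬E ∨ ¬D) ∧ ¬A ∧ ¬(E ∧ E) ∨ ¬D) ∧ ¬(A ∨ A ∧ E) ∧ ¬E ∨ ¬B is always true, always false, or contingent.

((¬A ∧ ¬E ∨ ¬D) ∧ ¬A ∧ ¬(E ∧ E) ∨ ¬D) ∧ ¬(A ∨ A ∧ E) ∧ ¬E ∨ ¬B
= ((¬A ∧ ¬E ∨ ¬D) ∧ ¬A ∧ ¬E ∨ ¬D) ∧ ¬(A ∨ A ∧ E) ∧ ¬E ∨ ¬B   (idempotence)
= (¬A ∧ ¬E ∨ ¬D) ∧ ¬(A ∨ A ∧ E) ∧ ¬E ∨ ¬B   (absorption)
= (¬A ∧ ¬E ∨ ¬D) ∧ ¬A ∧ ¬E ∨ ¬B   (absorption)
= ¬A ∧ ¬E ∨ ¬B   (absorption)
This depends on A, B, E, so it is not a constant.

contingent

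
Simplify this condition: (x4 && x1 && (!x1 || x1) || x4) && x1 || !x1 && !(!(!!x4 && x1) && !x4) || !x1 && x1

x4

(x4 && x1 && (!x1 || x1) || x4) && x1 || !x1 && !(!(!!x4 && x1) && !x4) || !x1 && x1
= (x4 && x1 && (!x1 || x1) || x4) && x1 || !x1 && !(!(!!x4 && x1) && !x4)   — complement / identity
= (x4 && x1 && (!x1 || x1) || x4) && x1 || !x1 && (!!x4 && x1 || x4)   — De Morgan
= (x4 && x1 && (!x1 || x1) || x4) && x1 || !x1 && (x4 && x1 || x4)   — double negation
= (x4 && x1 || x4) && x1 || !x1 && (x4 && x1 || x4)   — complement / identity
= x4 && x1 || x4   — distribution
= x4   — absorption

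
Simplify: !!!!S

S

!!!!S
= !!S   — double negation
= S   — double negation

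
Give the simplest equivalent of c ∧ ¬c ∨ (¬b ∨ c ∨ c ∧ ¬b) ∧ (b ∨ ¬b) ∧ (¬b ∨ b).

c ∧ ¬c ∨ (¬b ∨ c ∨ c ∧ ¬b) ∧ (b ∨ ¬b) ∧ (¬b ∨ b)
= (¬b ∨ c ∨ c ∧ ¬b) ∧ (b ∨ ¬b) ∧ (¬b ∨ b)   — complement / identity
= (¬b ∨ c) ∧ (b ∨ ¬b) ∧ (¬b ∨ b)   — absorption
= (¬b ∨ c) ∧ (b ∨ ¬b)   — complement / identity
= ¬b ∨ c   — complement / identity

¬b ∨ c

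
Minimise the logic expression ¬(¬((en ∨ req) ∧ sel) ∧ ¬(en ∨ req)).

¬(¬((en ∨ req) ∧ sel) ∧ ¬(en ∨ req))
= (en ∨ req) ∧ sel ∨ en ∨ req   (De Morgan)
= en ∨ req   (absorption)

en ∨ req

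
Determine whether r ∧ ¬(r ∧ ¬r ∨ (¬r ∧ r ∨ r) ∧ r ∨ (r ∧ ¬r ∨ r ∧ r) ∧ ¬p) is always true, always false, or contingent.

r ∧ ¬(r ∧ ¬r ∨ (¬r ∧ r ∨ r) ∧ r ∨ (r ∧ ¬r ∨ r ∧ r) ∧ ¬p)
= r ∧ ¬(r ∧ ¬r ∨ r ∧ r ∨ (r ∧ ¬r ∨ r ∧ r) ∧ ¬p)
= r ∧ ¬(r ∧ ¬r ∨ r ∧ r)
= r ∧ ¬r
= False

always false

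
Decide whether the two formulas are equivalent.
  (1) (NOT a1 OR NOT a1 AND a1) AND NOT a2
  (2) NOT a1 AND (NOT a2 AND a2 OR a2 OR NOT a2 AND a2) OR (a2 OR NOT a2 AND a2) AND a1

No

E1: (NOT a1 OR NOT a1 AND a1) AND NOT a2
    = NOT a1 AND NOT a2   [complement / identity]
E2: NOT a1 AND (NOT a2 AND a2 OR a2 OR NOT a2 AND a2) OR (a2 OR NOT a2 AND a2) AND a1
    = NOT a1 AND (a2 OR NOT a2 AND a2) OR (a2 OR NOT a2 AND a2) AND a1   [complement / identity]
    = a2 OR NOT a2 AND a2   [distribution]
    = a2   [complement / identity]
These differ: at a1=0, a2=1, E1 = 0 but E2 = 1.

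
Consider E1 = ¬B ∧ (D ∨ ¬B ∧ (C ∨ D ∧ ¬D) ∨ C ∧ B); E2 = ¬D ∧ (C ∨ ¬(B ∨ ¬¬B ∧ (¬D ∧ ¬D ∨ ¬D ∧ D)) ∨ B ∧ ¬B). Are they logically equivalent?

No

E1: ¬B ∧ (D ∨ ¬B ∧ (C ∨ D ∧ ¬D) ∨ C ∧ B)
    = ¬B ∧ (D ∨ ¬B ∧ C ∨ C ∧ B)   [complement / identity]
    = ¬B ∧ (D ∨ C)   [distribution]
E2: ¬D ∧ (C ∨ ¬(B ∨ ¬¬B ∧ (¬D ∧ ¬D ∨ ¬D ∧ D)) ∨ B ∧ ¬B)
    = ¬D ∧ (C ∨ ¬(B ∨ ¬¬B ∧ ¬D) ∨ B ∧ ¬B)   [distribution]
    = ¬D ∧ (C ∨ ¬(B ∨ ¬¬B ∧ ¬D))   [complement / identity]
    = ¬D ∧ (C ∨ ¬(B ∨ B ∧ ¬D))   [double negation]
    = ¬D ∧ (C ∨ ¬B)   [absorption]
These differ: at B=0, C=1, D=1, E1 = 1 but E2 = 0.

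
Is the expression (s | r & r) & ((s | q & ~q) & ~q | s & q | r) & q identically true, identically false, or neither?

(s | r & r) & ((s | q & ~q) & ~q | s & q | r) & q
= (s | r & r) & (s & ~q | s & q | r) & q   (complement / identity)
= (s | r & r) & (s | r) & q   (distribution)
= (s | r) & (s | r) & q   (idempotence)
= (s | r) & q   (idempotence)
This depends on q, r, s, so it is not a constant.

neither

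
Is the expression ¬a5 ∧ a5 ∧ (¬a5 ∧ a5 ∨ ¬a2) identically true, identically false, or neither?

¬a5 ∧ a5 ∧ (¬a5 ∧ a5 ∨ ¬a2)
= ¬a5 ∧ a5   [absorption]
= False   [complement]

identically false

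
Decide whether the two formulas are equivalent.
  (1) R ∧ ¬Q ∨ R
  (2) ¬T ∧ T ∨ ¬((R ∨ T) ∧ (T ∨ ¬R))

No

E1: R ∧ ¬Q ∨ R
    = R   (absorption)
E2: ¬T ∧ T ∨ ¬((R ∨ T) ∧ (T ∨ ¬R))
    = ¬T ∧ T ∨ ¬(R ∧ ¬R ∨ T)   (distribution)
    = ¬(R ∧ ¬R ∨ T)   (complement / identity)
    = ¬T   (complement / identity)
These differ: at Q=0, R=0, T=0, E1 = 0 but E2 = 1.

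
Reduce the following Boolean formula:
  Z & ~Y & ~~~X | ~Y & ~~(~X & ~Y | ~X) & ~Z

Z & ~Y & ~~~X | ~Y & ~~(~X & ~Y | ~X) & ~Z
= Z & ~Y & ~~~X | ~Y & ~~~X & ~Z   — absorption
= ~Y & ~~~X   — distribution
= ~Y & ~X   — double negation

~Y & ~X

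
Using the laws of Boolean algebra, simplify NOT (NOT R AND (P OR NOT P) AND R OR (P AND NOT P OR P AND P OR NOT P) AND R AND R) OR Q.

NOT R OR Q

NOT (NOT R AND (P OR NOT P) AND R OR (P AND NOT P OR P AND P OR NOT P) AND R AND R) OR Q
= NOT (NOT R AND (P OR NOT P) AND R OR (P OR NOT P) AND R AND R) OR Q
= NOT ((P OR NOT P) AND R) OR Q
= NOT R OR Q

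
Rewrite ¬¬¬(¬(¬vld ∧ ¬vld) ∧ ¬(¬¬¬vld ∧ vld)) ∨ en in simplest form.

¬¬¬(¬(¬vld ∧ ¬vld) ∧ ¬(¬¬¬vld ∧ vld)) ∨ en
= ¬(¬(¬vld ∧ ¬vld) ∧ ¬(¬¬¬vld ∧ vld)) ∨ en   — double negation
= ¬vld ∧ ¬vld ∨ ¬¬¬vld ∧ vld ∨ en   — De Morgan
= ¬vld ∧ ¬vld ∨ ¬vld ∧ vld ∨ en   — double negation
= ¬vld ∨ en   — distribution

¬vld ∨ en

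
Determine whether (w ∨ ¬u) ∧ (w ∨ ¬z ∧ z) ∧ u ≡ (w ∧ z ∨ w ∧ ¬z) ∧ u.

Yes

E1: (w ∨ ¬u) ∧ (w ∨ ¬z ∧ z) ∧ u
    = (w ∨ ¬u) ∧ w ∧ u   [complement / identity]
    = w ∧ u   [absorption]
E2: (w ∧ z ∨ w ∧ ¬z) ∧ u
    = w ∧ u   [distribution]
Both reduce to w ∧ u, so they are equivalent.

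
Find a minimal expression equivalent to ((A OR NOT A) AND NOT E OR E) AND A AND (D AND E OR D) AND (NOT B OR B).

A AND D

((A OR NOT A) AND NOT E OR E) AND A AND (D AND E OR D) AND (NOT B OR B)
= ((A OR NOT A) AND NOT E OR E) AND A AND (D AND E OR D)   [complement / identity]
= ((A OR NOT A) AND NOT E OR E) AND A AND D   [absorption]
= (NOT E OR E) AND A AND D   [complement / identity]
= A AND D   [complement / identity]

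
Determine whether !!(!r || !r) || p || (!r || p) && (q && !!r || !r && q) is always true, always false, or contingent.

contingent

!!(!r || !r) || p || (!r || p) && (q && !!r || !r && q)
= !!(!r || !r) || p || (!r || p) && (q && r || !r && q)
= !!(!r || !r) || p || (!r || p) && q
= !!!r || p || (!r || p) && q
= !r || p || (!r || p) && q
= !r || p
This depends on p, r, so it is not a constant.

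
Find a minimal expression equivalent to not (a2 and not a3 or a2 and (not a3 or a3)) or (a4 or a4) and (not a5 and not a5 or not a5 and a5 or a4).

not (a2 and not a3 or a2 and (not a3 or a3)) or (a4 or a4) and (not a5 and not a5 or not a5 and a5 or a4)
= not (a2 and not a3 or a2 and (not a3 or a3)) or (a4 or a4) and (not a5 or a4)
= not (a2 and not a3 or a2) or (a4 or a4) and (not a5 or a4)
= not (a2 and not a3 or a2) or a4 and not a5 or a4
= not (a2 and not a3 or a2) or a4
= not a2 or a4

not a2 or a4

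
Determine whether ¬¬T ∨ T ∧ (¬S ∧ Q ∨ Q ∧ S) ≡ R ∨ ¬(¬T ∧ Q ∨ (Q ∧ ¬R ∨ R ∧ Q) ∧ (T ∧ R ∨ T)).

No

E1: ¬¬T ∨ T ∧ (¬S ∧ Q ∨ Q ∧ S)
    = ¬¬T ∨ T ∧ Q
    = T ∨ T ∧ Q
    = T
E2: R ∨ ¬(¬T ∧ Q ∨ (Q ∧ ¬R ∨ R ∧ Q) ∧ (T ∧ R ∨ T))
    = R ∨ ¬(¬T ∧ Q ∨ Q ∧ (T ∧ R ∨ T))
    = R ∨ ¬(¬T ∧ Q ∨ Q ∧ T)
    = R ∨ ¬Q
These differ: at Q=0, R=1, S=0, T=0, E1 = 0 but E2 = 1.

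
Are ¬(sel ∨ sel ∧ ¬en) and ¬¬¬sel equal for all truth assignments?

Yes

E1: ¬(sel ∨ sel ∧ ¬en)
    = ¬sel   — absorption
E2: ¬¬¬sel
    = ¬sel   — double negation
Both reduce to ¬sel, so they are equivalent.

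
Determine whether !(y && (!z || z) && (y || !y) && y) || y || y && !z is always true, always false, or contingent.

!(y && (!z || z) && (y || !y) && y) || y || y && !z
= !(y && (!z || z) && y) || y || y && !z
= !(y && (!z || z) && y) || y
= !(y && y) || y
= !y || y
= true

always true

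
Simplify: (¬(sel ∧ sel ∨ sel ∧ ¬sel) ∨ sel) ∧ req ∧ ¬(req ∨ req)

(¬(sel ∧ sel ∨ sel ∧ ¬sel) ∨ sel) ∧ req ∧ ¬(req ∨ req)
= (¬sel ∨ sel) ∧ req ∧ ¬(req ∨ req)
= (¬sel ∨ sel) ∧ req ∧ ¬req
= req ∧ ¬req
= False

False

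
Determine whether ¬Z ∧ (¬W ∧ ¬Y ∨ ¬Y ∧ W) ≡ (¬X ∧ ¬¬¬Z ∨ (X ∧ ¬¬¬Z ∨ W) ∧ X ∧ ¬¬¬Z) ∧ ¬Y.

Yes

E1: ¬Z ∧ (¬W ∧ ¬Y ∨ ¬Y ∧ W)
    = ¬Z ∧ ¬Y   (distribution)
E2: (¬X ∧ ¬¬¬Z ∨ (X ∧ ¬¬¬Z ∨ W) ∧ X ∧ ¬¬¬Z) ∧ ¬Y
    = (¬X ∧ ¬¬¬Z ∨ X ∧ ¬¬¬Z) ∧ ¬Y   (absorption)
    = ¬¬¬Z ∧ ¬Y   (distribution)
    = ¬Z ∧ ¬Y   (double negation)
Both reduce to ¬Z ∧ ¬Y, so they are equivalent.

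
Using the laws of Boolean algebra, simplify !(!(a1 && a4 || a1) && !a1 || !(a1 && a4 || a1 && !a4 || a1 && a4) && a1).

a1

!(!(a1 && a4 || a1) && !a1 || !(a1 && a4 || a1 && !a4 || a1 && a4) && a1)
= !(!(a1 && a4 || a1) && !a1 || !(a1 && a4 || a1) && a1)
= !!(a1 && a4 || a1)
= !!a1
= a1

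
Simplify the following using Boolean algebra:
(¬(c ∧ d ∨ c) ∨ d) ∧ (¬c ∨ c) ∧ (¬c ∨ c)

(¬(c ∧ d ∨ c) ∨ d) ∧ (¬c ∨ c) ∧ (¬c ∨ c)
= (¬c ∨ d) ∧ (¬c ∨ c) ∧ (¬c ∨ c)
= (¬c ∨ d) ∧ (¬c ∨ c)
= ¬c ∨ d

¬c ∨ d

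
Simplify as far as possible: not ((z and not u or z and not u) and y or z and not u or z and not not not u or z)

not ((z and not u or z and not u) and y or z and not u or z and not not not u or z)
= not ((z and not u or z and not u) and y or z and not u or z and not u or z)   (double negation)
= not (z and not u or z and not u or z)   (absorption)
= not (z and not u or z)   (idempotence)
= not z   (absorption)

not z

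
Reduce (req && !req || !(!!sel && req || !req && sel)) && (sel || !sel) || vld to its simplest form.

(req && !req || !(!!sel && req || !req && sel)) && (sel || !sel) || vld
= (req && !req || !(sel && req || !req && sel)) && (sel || !sel) || vld   [double negation]
= req && !req || !(sel && req || !req && sel) || vld   [complement / identity]
= req && !req || !sel || vld   [distribution]
= !sel || vld   [complement / identity]

!sel || vld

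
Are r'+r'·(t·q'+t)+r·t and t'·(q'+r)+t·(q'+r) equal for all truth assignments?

E1: r'+r'·(t·q'+t)+r·t
    = r'+r'·t+r·t   [absorption]
    = r'+t   [distribution]
E2: t'·(q'+r)+t·(q'+r)
    = q'+r   [distribution]
These differ: at q=1, r=0, t=0, E1 = 1 but E2 = 0.

No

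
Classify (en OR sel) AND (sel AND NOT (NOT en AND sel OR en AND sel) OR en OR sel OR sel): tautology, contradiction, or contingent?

(en OR sel) AND (sel AND NOT (NOT en AND sel OR en AND sel) OR en OR sel OR sel)
= (en OR sel) AND (sel AND NOT sel OR en OR sel OR sel)   — distribution
= (en OR sel) AND (en OR sel OR sel)   — complement / identity
= (en OR sel) AND (en OR sel)   — idempotence
= en OR sel   — idempotence
This depends on en, sel, so it is not a constant.

contingent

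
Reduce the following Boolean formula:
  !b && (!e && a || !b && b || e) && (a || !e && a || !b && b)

!b && a

!b && (!e && a || !b && b || e) && (a || !e && a || !b && b)
= !b && (!e && a || !b && b || e && a)
= !b && (!e && a || e && a)
= !b && a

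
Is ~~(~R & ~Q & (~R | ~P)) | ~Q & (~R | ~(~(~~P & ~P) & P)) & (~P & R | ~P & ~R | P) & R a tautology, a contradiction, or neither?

neither

~~(~R & ~Q & (~R | ~P)) | ~Q & (~R | ~(~(~~P & ~P) & P)) & (~P & R | ~P & ~R | P) & R
= ~~(~R & ~Q & (~R | ~P)) | ~Q & (~R | ~(~(~~P & ~P) & P)) & (~P | P) & R   (distribution)
= ~R & ~Q & (~R | ~P) | ~Q & (~R | ~(~(~~P & ~P) & P)) & (~P | P) & R   (double negation)
= ~R & ~Q & (~R | ~P) | ~Q & (~R | ~((~P | P) & P)) & (~P | P) & R   (De Morgan)
= ~R & ~Q & (~R | ~P) | ~Q & (~R | ~((~P | P) & P)) & R   (complement / identity)
= ~R & ~Q & (~R | ~P) | ~Q & (~R | ~P) & R   (complement / identity)
= ~Q & (~R | ~P)   (distribution)
This depends on P, Q, R, so it is not a constant.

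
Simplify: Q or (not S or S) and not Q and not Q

True

Q or (not S or S) and not Q and not Q
= Q or not Q and not Q   [complement / identity]
= Q or not Q   [idempotence]
= True   [complement]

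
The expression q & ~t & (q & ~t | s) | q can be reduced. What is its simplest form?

q & ~t & (q & ~t | s) | q
= q & ~t | q   — absorption
= q   — absorption

q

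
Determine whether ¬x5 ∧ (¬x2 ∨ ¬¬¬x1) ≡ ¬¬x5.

E1: ¬x5 ∧ (¬x2 ∨ ¬¬¬x1)
    = ¬x5 ∧ (¬x2 ∨ ¬x1)   (double negation)
E2: ¬¬x5
    = x5   (double negation)
These differ: at x1=0, x2=0, x5=1, E1 = 0 but E2 = 1.

No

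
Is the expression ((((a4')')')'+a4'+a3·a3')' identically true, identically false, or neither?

identically false

((((a4')')')'+a4'+a3·a3')'
= ((((a4')')')'+a4')'   [complement / identity]
= ((a4')')'·a4   [De Morgan]
= a4'·a4   [double negation]
= 0   [complement]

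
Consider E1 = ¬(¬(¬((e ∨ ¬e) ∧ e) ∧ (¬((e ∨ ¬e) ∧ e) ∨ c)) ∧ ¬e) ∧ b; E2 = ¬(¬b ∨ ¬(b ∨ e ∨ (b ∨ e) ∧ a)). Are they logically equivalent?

Yes

E1: ¬(¬(¬((e ∨ ¬e) ∧ e) ∧ (¬((e ∨ ¬e) ∧ e) ∨ c)) ∧ ¬e) ∧ b
    = (¬((e ∨ ¬e) ∧ e) ∧ (¬((e ∨ ¬e) ∧ e) ∨ c) ∨ e) ∧ b   [De Morgan]
    = (¬((e ∨ ¬e) ∧ e) ∨ e) ∧ b   [absorption]
    = (¬e ∨ e) ∧ b   [complement / identity]
    = b   [complement / identity]
E2: ¬(¬b ∨ ¬(b ∨ e ∨ (b ∨ e) ∧ a))
    = ¬(¬b ∨ ¬(b ∨ e))   [absorption]
    = b ∧ (b ∨ e)   [De Morgan]
    = b   [absorption]
Both reduce to b, so they are equivalent.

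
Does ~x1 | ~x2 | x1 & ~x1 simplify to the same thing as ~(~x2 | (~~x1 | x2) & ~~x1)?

No

E1: ~x1 | ~x2 | x1 & ~x1
    = ~x1 | ~x2   [complement / identity]
E2: ~(~x2 | (~~x1 | x2) & ~~x1)
    = ~(~x2 | ~~x1)   [absorption]
    = x2 & ~x1   [De Morgan]
These differ: at x1=0, x2=0, E1 = 1 but E2 = 0.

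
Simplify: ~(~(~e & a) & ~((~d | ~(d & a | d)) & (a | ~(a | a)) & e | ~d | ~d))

~(~(~e & a) & ~((~d | ~(d & a | d)) & (a | ~(a | a)) & e | ~d | ~d))
= ~(~(~e & a) & ~((~d | ~(d & a | d)) & (a | ~a) & e | ~d | ~d))
= ~e & a | (~d | ~(d & a | d)) & (a | ~a) & e | ~d | ~d
= ~e & a | (~d | ~d) & (a | ~a) & e | ~d | ~d
= ~e & a | (~d | ~d) & e | ~d | ~d
= ~e & a | ~d | ~d
= ~e & a | ~d

~e & a | ~d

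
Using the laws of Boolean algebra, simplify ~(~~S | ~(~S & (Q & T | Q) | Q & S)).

~(~~S | ~(~S & (Q & T | Q) | Q & S))
= ~(~~S | ~(~S & Q | Q & S))   — absorption
= ~(~~S | ~Q)   — distribution
= ~S & Q   — De Morgan

~S & Q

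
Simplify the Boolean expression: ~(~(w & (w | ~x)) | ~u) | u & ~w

u

~(~(w & (w | ~x)) | ~u) | u & ~w
= w & (w | ~x) & u | u & ~w   [De Morgan]
= w & u | u & ~w   [absorption]
= u   [distribution]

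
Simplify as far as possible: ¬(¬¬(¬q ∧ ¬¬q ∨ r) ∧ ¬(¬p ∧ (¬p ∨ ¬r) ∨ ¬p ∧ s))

¬(¬¬(¬q ∧ ¬¬q ∨ r) ∧ ¬(¬p ∧ (¬p ∨ ¬r) ∨ ¬p ∧ s))
= ¬(¬¬(¬q ∧ q ∨ r) ∧ ¬(¬p ∧ (¬p ∨ ¬r) ∨ ¬p ∧ s))
= ¬(¬¬(¬q ∧ q ∨ r) ∧ ¬(¬p ∨ ¬p ∧ s))
= ¬(¬¬(¬q ∧ q ∨ r) ∧ ¬¬p)
= ¬(¬q ∧ q ∨ r) ∨ ¬p
= ¬r ∨ ¬p

¬r ∨ ¬p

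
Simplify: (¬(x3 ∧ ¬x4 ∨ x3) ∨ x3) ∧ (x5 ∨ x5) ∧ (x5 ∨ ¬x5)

(¬(x3 ∧ ¬x4 ∨ x3) ∨ x3) ∧ (x5 ∨ x5) ∧ (x5 ∨ ¬x5)
= (¬x3 ∨ x3) ∧ (x5 ∨ x5) ∧ (x5 ∨ ¬x5)   [absorption]
= (¬x3 ∨ x3) ∧ (x5 ∨ x5 ∧ ¬x5)   [distribution]
= (¬x3 ∨ x3) ∧ x5   [complement / identity]
= x5   [complement / identity]

x5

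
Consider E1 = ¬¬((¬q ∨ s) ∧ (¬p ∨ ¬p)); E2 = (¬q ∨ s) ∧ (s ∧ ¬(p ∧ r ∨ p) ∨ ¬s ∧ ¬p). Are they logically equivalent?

E1: ¬¬((¬q ∨ s) ∧ (¬p ∨ ¬p))
    = ¬¬((¬q ∨ s) ∧ ¬p)   [idempotence]
    = (¬q ∨ s) ∧ ¬p   [double negation]
E2: (¬q ∨ s) ∧ (s ∧ ¬(p ∧ r ∨ p) ∨ ¬s ∧ ¬p)
    = (¬q ∨ s) ∧ (s ∧ ¬p ∨ ¬s ∧ ¬p)   [absorption]
    = (¬q ∨ s) ∧ ¬p   [distribution]
Both reduce to (¬q ∨ s) ∧ ¬p, so they are equivalent.

Yes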